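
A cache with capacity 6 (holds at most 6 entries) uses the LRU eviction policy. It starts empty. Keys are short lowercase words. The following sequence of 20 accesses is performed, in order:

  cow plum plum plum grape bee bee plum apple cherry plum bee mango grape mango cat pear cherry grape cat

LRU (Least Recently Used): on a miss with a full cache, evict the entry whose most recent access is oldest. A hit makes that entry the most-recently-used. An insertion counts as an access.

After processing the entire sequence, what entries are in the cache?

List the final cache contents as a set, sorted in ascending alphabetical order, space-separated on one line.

LRU simulation (capacity=6):
  1. access cow: MISS. Cache (LRU->MRU): [cow]
  2. access plum: MISS. Cache (LRU->MRU): [cow plum]
  3. access plum: HIT. Cache (LRU->MRU): [cow plum]
  4. access plum: HIT. Cache (LRU->MRU): [cow plum]
  5. access grape: MISS. Cache (LRU->MRU): [cow plum grape]
  6. access bee: MISS. Cache (LRU->MRU): [cow plum grape bee]
  7. access bee: HIT. Cache (LRU->MRU): [cow plum grape bee]
  8. access plum: HIT. Cache (LRU->MRU): [cow grape bee plum]
  9. access apple: MISS. Cache (LRU->MRU): [cow grape bee plum apple]
  10. access cherry: MISS. Cache (LRU->MRU): [cow grape bee plum apple cherry]
  11. access plum: HIT. Cache (LRU->MRU): [cow grape bee apple cherry plum]
  12. access bee: HIT. Cache (LRU->MRU): [cow grape apple cherry plum bee]
  13. access mango: MISS, evict cow. Cache (LRU->MRU): [grape apple cherry plum bee mango]
  14. access grape: HIT. Cache (LRU->MRU): [apple cherry plum bee mango grape]
  15. access mango: HIT. Cache (LRU->MRU): [apple cherry plum bee grape mango]
  16. access cat: MISS, evict apple. Cache (LRU->MRU): [cherry plum bee grape mango cat]
  17. access pear: MISS, evict cherry. Cache (LRU->MRU): [plum bee grape mango cat pear]
  18. access cherry: MISS, evict plum. Cache (LRU->MRU): [bee grape mango cat pear cherry]
  19. access grape: HIT. Cache (LRU->MRU): [bee mango cat pear cherry grape]
  20. access cat: HIT. Cache (LRU->MRU): [bee mango pear cherry grape cat]
Total: 10 hits, 10 misses, 4 evictions

Answer: bee cat cherry grape mango pear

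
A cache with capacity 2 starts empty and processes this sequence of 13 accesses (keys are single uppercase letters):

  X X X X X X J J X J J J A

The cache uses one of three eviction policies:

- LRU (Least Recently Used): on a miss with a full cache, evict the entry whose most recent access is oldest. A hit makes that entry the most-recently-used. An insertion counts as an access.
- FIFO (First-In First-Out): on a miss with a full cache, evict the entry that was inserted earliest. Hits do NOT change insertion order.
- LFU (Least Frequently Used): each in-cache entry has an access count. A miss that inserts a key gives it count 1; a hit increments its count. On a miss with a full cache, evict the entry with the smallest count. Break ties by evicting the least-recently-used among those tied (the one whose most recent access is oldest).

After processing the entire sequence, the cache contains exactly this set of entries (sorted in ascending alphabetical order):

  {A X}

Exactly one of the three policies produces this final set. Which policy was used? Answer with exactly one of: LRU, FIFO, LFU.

Simulating under each policy and comparing final sets:
  LRU: final set = {A J} -> differs
  FIFO: final set = {A J} -> differs
  LFU: final set = {A X} -> MATCHES target
Only LFU produces the target set.

Answer: LFU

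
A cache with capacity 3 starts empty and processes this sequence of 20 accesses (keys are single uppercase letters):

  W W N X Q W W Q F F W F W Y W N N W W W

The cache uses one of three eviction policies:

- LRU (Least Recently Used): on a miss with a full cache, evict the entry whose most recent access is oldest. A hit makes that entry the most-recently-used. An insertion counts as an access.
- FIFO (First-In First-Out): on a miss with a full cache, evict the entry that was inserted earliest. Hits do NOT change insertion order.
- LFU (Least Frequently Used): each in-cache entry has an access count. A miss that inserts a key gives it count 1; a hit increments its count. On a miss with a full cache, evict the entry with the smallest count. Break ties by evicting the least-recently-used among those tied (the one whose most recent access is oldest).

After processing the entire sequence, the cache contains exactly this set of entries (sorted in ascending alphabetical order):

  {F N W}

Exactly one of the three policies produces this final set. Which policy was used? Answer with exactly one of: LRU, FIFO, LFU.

Simulating under each policy and comparing final sets:
  LRU: final set = {N W Y} -> differs
  FIFO: final set = {N W Y} -> differs
  LFU: final set = {F N W} -> MATCHES target
Only LFU produces the target set.

Answer: LFU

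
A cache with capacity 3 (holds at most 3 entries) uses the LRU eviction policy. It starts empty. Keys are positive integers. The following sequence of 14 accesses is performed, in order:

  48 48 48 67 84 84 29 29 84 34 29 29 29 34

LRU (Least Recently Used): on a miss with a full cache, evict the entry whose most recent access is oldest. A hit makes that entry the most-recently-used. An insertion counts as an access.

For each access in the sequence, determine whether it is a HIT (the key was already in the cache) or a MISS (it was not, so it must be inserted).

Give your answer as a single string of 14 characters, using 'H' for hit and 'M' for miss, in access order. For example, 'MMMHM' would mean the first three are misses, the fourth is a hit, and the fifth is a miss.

LRU simulation (capacity=3):
  1. access 48: MISS. Cache (LRU->MRU): [48]
  2. access 48: HIT. Cache (LRU->MRU): [48]
  3. access 48: HIT. Cache (LRU->MRU): [48]
  4. access 67: MISS. Cache (LRU->MRU): [48 67]
  5. access 84: MISS. Cache (LRU->MRU): [48 67 84]
  6. access 84: HIT. Cache (LRU->MRU): [48 67 84]
  7. access 29: MISS, evict 48. Cache (LRU->MRU): [67 84 29]
  8. access 29: HIT. Cache (LRU->MRU): [67 84 29]
  9. access 84: HIT. Cache (LRU->MRU): [67 29 84]
  10. access 34: MISS, evict 67. Cache (LRU->MRU): [29 84 34]
  11. access 29: HIT. Cache (LRU->MRU): [84 34 29]
  12. access 29: HIT. Cache (LRU->MRU): [84 34 29]
  13. access 29: HIT. Cache (LRU->MRU): [84 34 29]
  14. access 34: HIT. Cache (LRU->MRU): [84 29 34]
Total: 9 hits, 5 misses, 2 evictions

Answer: MHHMMHMHHMHHHH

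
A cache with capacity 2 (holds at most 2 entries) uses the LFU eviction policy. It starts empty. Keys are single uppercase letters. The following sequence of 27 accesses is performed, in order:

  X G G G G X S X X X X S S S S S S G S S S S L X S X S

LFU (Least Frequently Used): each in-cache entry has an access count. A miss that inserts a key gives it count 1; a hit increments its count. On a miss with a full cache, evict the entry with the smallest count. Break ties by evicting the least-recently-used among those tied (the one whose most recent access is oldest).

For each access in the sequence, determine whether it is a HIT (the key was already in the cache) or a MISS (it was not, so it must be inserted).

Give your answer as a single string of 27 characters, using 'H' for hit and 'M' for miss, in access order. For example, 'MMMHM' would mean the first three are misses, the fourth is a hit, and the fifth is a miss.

Answer: MMHHHHMMHHHMHHHHHMHHHHMMHHH

Derivation:
LFU simulation (capacity=2):
  1. access X: MISS. Cache: [X(c=1)]
  2. access G: MISS. Cache: [X(c=1) G(c=1)]
  3. access G: HIT, count now 2. Cache: [X(c=1) G(c=2)]
  4. access G: HIT, count now 3. Cache: [X(c=1) G(c=3)]
  5. access G: HIT, count now 4. Cache: [X(c=1) G(c=4)]
  6. access X: HIT, count now 2. Cache: [X(c=2) G(c=4)]
  7. access S: MISS, evict X(c=2). Cache: [S(c=1) G(c=4)]
  8. access X: MISS, evict S(c=1). Cache: [X(c=1) G(c=4)]
  9. access X: HIT, count now 2. Cache: [X(c=2) G(c=4)]
  10. access X: HIT, count now 3. Cache: [X(c=3) G(c=4)]
  11. access X: HIT, count now 4. Cache: [G(c=4) X(c=4)]
  12. access S: MISS, evict G(c=4). Cache: [S(c=1) X(c=4)]
  13. access S: HIT, count now 2. Cache: [S(c=2) X(c=4)]
  14. access S: HIT, count now 3. Cache: [S(c=3) X(c=4)]
  15. access S: HIT, count now 4. Cache: [X(c=4) S(c=4)]
  16. access S: HIT, count now 5. Cache: [X(c=4) S(c=5)]
  17. access S: HIT, count now 6. Cache: [X(c=4) S(c=6)]
  18. access G: MISS, evict X(c=4). Cache: [G(c=1) S(c=6)]
  19. access S: HIT, count now 7. Cache: [G(c=1) S(c=7)]
  20. access S: HIT, count now 8. Cache: [G(c=1) S(c=8)]
  21. access S: HIT, count now 9. Cache: [G(c=1) S(c=9)]
  22. access S: HIT, count now 10. Cache: [G(c=1) S(c=10)]
  23. access L: MISS, evict G(c=1). Cache: [L(c=1) S(c=10)]
  24. access X: MISS, evict L(c=1). Cache: [X(c=1) S(c=10)]
  25. access S: HIT, count now 11. Cache: [X(c=1) S(c=11)]
  26. access X: HIT, count now 2. Cache: [X(c=2) S(c=11)]
  27. access S: HIT, count now 12. Cache: [X(c=2) S(c=12)]
Total: 19 hits, 8 misses, 6 evictions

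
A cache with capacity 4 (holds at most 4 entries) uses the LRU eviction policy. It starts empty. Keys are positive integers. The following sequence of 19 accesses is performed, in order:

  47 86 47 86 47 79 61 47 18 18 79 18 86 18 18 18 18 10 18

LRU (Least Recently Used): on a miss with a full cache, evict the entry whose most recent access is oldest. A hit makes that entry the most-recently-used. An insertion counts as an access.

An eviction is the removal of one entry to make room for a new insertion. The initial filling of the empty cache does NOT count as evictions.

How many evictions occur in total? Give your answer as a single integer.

Answer: 3

Derivation:
LRU simulation (capacity=4):
  1. access 47: MISS. Cache (LRU->MRU): [47]
  2. access 86: MISS. Cache (LRU->MRU): [47 86]
  3. access 47: HIT. Cache (LRU->MRU): [86 47]
  4. access 86: HIT. Cache (LRU->MRU): [47 86]
  5. access 47: HIT. Cache (LRU->MRU): [86 47]
  6. access 79: MISS. Cache (LRU->MRU): [86 47 79]
  7. access 61: MISS. Cache (LRU->MRU): [86 47 79 61]
  8. access 47: HIT. Cache (LRU->MRU): [86 79 61 47]
  9. access 18: MISS, evict 86. Cache (LRU->MRU): [79 61 47 18]
  10. access 18: HIT. Cache (LRU->MRU): [79 61 47 18]
  11. access 79: HIT. Cache (LRU->MRU): [61 47 18 79]
  12. access 18: HIT. Cache (LRU->MRU): [61 47 79 18]
  13. access 86: MISS, evict 61. Cache (LRU->MRU): [47 79 18 86]
  14. access 18: HIT. Cache (LRU->MRU): [47 79 86 18]
  15. access 18: HIT. Cache (LRU->MRU): [47 79 86 18]
  16. access 18: HIT. Cache (LRU->MRU): [47 79 86 18]
  17. access 18: HIT. Cache (LRU->MRU): [47 79 86 18]
  18. access 10: MISS, evict 47. Cache (LRU->MRU): [79 86 18 10]
  19. access 18: HIT. Cache (LRU->MRU): [79 86 10 18]
Total: 12 hits, 7 misses, 3 evictions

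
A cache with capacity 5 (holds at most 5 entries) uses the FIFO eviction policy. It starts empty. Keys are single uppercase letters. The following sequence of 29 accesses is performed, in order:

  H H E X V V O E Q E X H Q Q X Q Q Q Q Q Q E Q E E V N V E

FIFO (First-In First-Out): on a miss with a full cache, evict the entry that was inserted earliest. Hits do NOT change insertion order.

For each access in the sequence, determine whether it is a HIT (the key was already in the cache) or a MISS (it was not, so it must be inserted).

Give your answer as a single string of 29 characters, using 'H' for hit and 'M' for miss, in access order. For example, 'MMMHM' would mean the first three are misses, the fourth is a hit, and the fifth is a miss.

FIFO simulation (capacity=5):
  1. access H: MISS. Cache (old->new): [H]
  2. access H: HIT. Cache (old->new): [H]
  3. access E: MISS. Cache (old->new): [H E]
  4. access X: MISS. Cache (old->new): [H E X]
  5. access V: MISS. Cache (old->new): [H E X V]
  6. access V: HIT. Cache (old->new): [H E X V]
  7. access O: MISS. Cache (old->new): [H E X V O]
  8. access E: HIT. Cache (old->new): [H E X V O]
  9. access Q: MISS, evict H. Cache (old->new): [E X V O Q]
  10. access E: HIT. Cache (old->new): [E X V O Q]
  11. access X: HIT. Cache (old->new): [E X V O Q]
  12. access H: MISS, evict E. Cache (old->new): [X V O Q H]
  13. access Q: HIT. Cache (old->new): [X V O Q H]
  14. access Q: HIT. Cache (old->new): [X V O Q H]
  15. access X: HIT. Cache (old->new): [X V O Q H]
  16. access Q: HIT. Cache (old->new): [X V O Q H]
  17. access Q: HIT. Cache (old->new): [X V O Q H]
  18. access Q: HIT. Cache (old->new): [X V O Q H]
  19. access Q: HIT. Cache (old->new): [X V O Q H]
  20. access Q: HIT. Cache (old->new): [X V O Q H]
  21. access Q: HIT. Cache (old->new): [X V O Q H]
  22. access E: MISS, evict X. Cache (old->new): [V O Q H E]
  23. access Q: HIT. Cache (old->new): [V O Q H E]
  24. access E: HIT. Cache (old->new): [V O Q H E]
  25. access E: HIT. Cache (old->new): [V O Q H E]
  26. access V: HIT. Cache (old->new): [V O Q H E]
  27. access N: MISS, evict V. Cache (old->new): [O Q H E N]
  28. access V: MISS, evict O. Cache (old->new): [Q H E N V]
  29. access E: HIT. Cache (old->new): [Q H E N V]
Total: 19 hits, 10 misses, 5 evictions

Answer: MHMMMHMHMHHMHHHHHHHHHMHHHHMMH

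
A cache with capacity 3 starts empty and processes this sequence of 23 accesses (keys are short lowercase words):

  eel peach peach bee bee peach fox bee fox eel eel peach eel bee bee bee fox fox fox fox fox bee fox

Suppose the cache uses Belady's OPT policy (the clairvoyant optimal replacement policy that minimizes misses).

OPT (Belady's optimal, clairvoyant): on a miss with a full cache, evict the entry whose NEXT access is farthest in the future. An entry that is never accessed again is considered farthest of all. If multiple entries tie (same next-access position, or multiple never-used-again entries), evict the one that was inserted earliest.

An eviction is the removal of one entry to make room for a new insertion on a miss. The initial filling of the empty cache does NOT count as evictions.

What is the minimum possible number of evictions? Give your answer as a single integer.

Answer: 3

Derivation:
OPT (Belady) simulation (capacity=3):
  1. access eel: MISS. Cache: [eel]
  2. access peach: MISS. Cache: [eel peach]
  3. access peach: HIT. Next use of peach: step 6. Cache: [eel peach]
  4. access bee: MISS. Cache: [eel peach bee]
  5. access bee: HIT. Next use of bee: step 8. Cache: [eel peach bee]
  6. access peach: HIT. Next use of peach: step 12. Cache: [eel peach bee]
  7. access fox: MISS, evict peach (next use: step 12). Cache: [eel bee fox]
  8. access bee: HIT. Next use of bee: step 14. Cache: [eel bee fox]
  9. access fox: HIT. Next use of fox: step 17. Cache: [eel bee fox]
  10. access eel: HIT. Next use of eel: step 11. Cache: [eel bee fox]
  11. access eel: HIT. Next use of eel: step 13. Cache: [eel bee fox]
  12. access peach: MISS, evict fox (next use: step 17). Cache: [eel bee peach]
  13. access eel: HIT. Next use of eel: never. Cache: [eel bee peach]
  14. access bee: HIT. Next use of bee: step 15. Cache: [eel bee peach]
  15. access bee: HIT. Next use of bee: step 16. Cache: [eel bee peach]
  16. access bee: HIT. Next use of bee: step 22. Cache: [eel bee peach]
  17. access fox: MISS, evict eel (next use: never). Cache: [bee peach fox]
  18. access fox: HIT. Next use of fox: step 19. Cache: [bee peach fox]
  19. access fox: HIT. Next use of fox: step 20. Cache: [bee peach fox]
  20. access fox: HIT. Next use of fox: step 21. Cache: [bee peach fox]
  21. access fox: HIT. Next use of fox: step 23. Cache: [bee peach fox]
  22. access bee: HIT. Next use of bee: never. Cache: [bee peach fox]
  23. access fox: HIT. Next use of fox: never. Cache: [bee peach fox]
Total: 17 hits, 6 misses, 3 evictions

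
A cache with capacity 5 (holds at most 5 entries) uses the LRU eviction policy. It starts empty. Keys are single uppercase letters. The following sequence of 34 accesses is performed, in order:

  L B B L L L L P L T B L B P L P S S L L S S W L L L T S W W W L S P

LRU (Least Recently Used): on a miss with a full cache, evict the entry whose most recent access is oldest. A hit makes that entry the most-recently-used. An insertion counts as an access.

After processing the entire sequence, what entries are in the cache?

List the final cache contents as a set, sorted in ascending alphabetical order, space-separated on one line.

LRU simulation (capacity=5):
  1. access L: MISS. Cache (LRU->MRU): [L]
  2. access B: MISS. Cache (LRU->MRU): [L B]
  3. access B: HIT. Cache (LRU->MRU): [L B]
  4. access L: HIT. Cache (LRU->MRU): [B L]
  5. access L: HIT. Cache (LRU->MRU): [B L]
  6. access L: HIT. Cache (LRU->MRU): [B L]
  7. access L: HIT. Cache (LRU->MRU): [B L]
  8. access P: MISS. Cache (LRU->MRU): [B L P]
  9. access L: HIT. Cache (LRU->MRU): [B P L]
  10. access T: MISS. Cache (LRU->MRU): [B P L T]
  11. access B: HIT. Cache (LRU->MRU): [P L T B]
  12. access L: HIT. Cache (LRU->MRU): [P T B L]
  13. access B: HIT. Cache (LRU->MRU): [P T L B]
  14. access P: HIT. Cache (LRU->MRU): [T L B P]
  15. access L: HIT. Cache (LRU->MRU): [T B P L]
  16. access P: HIT. Cache (LRU->MRU): [T B L P]
  17. access S: MISS. Cache (LRU->MRU): [T B L P S]
  18. access S: HIT. Cache (LRU->MRU): [T B L P S]
  19. access L: HIT. Cache (LRU->MRU): [T B P S L]
  20. access L: HIT. Cache (LRU->MRU): [T B P S L]
  21. access S: HIT. Cache (LRU->MRU): [T B P L S]
  22. access S: HIT. Cache (LRU->MRU): [T B P L S]
  23. access W: MISS, evict T. Cache (LRU->MRU): [B P L S W]
  24. access L: HIT. Cache (LRU->MRU): [B P S W L]
  25. access L: HIT. Cache (LRU->MRU): [B P S W L]
  26. access L: HIT. Cache (LRU->MRU): [B P S W L]
  27. access T: MISS, evict B. Cache (LRU->MRU): [P S W L T]
  28. access S: HIT. Cache (LRU->MRU): [P W L T S]
  29. access W: HIT. Cache (LRU->MRU): [P L T S W]
  30. access W: HIT. Cache (LRU->MRU): [P L T S W]
  31. access W: HIT. Cache (LRU->MRU): [P L T S W]
  32. access L: HIT. Cache (LRU->MRU): [P T S W L]
  33. access S: HIT. Cache (LRU->MRU): [P T W L S]
  34. access P: HIT. Cache (LRU->MRU): [T W L S P]
Total: 27 hits, 7 misses, 2 evictions

Answer: L P S T W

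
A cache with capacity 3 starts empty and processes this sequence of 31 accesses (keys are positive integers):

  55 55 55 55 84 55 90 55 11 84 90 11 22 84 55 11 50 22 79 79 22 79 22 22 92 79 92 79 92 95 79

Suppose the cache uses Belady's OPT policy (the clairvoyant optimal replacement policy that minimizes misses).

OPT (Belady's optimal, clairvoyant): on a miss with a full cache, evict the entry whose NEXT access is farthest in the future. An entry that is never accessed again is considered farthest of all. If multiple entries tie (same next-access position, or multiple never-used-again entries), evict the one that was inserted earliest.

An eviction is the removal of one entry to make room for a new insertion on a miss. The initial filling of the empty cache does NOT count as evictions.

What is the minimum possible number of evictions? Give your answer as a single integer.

OPT (Belady) simulation (capacity=3):
  1. access 55: MISS. Cache: [55]
  2. access 55: HIT. Next use of 55: step 3. Cache: [55]
  3. access 55: HIT. Next use of 55: step 4. Cache: [55]
  4. access 55: HIT. Next use of 55: step 6. Cache: [55]
  5. access 84: MISS. Cache: [55 84]
  6. access 55: HIT. Next use of 55: step 8. Cache: [55 84]
  7. access 90: MISS. Cache: [55 84 90]
  8. access 55: HIT. Next use of 55: step 15. Cache: [55 84 90]
  9. access 11: MISS, evict 55 (next use: step 15). Cache: [84 90 11]
  10. access 84: HIT. Next use of 84: step 14. Cache: [84 90 11]
  11. access 90: HIT. Next use of 90: never. Cache: [84 90 11]
  12. access 11: HIT. Next use of 11: step 16. Cache: [84 90 11]
  13. access 22: MISS, evict 90 (next use: never). Cache: [84 11 22]
  14. access 84: HIT. Next use of 84: never. Cache: [84 11 22]
  15. access 55: MISS, evict 84 (next use: never). Cache: [11 22 55]
  16. access 11: HIT. Next use of 11: never. Cache: [11 22 55]
  17. access 50: MISS, evict 11 (next use: never). Cache: [22 55 50]
  18. access 22: HIT. Next use of 22: step 21. Cache: [22 55 50]
  19. access 79: MISS, evict 55 (next use: never). Cache: [22 50 79]
  20. access 79: HIT. Next use of 79: step 22. Cache: [22 50 79]
  21. access 22: HIT. Next use of 22: step 23. Cache: [22 50 79]
  22. access 79: HIT. Next use of 79: step 26. Cache: [22 50 79]
  23. access 22: HIT. Next use of 22: step 24. Cache: [22 50 79]
  24. access 22: HIT. Next use of 22: never. Cache: [22 50 79]
  25. access 92: MISS, evict 22 (next use: never). Cache: [50 79 92]
  26. access 79: HIT. Next use of 79: step 28. Cache: [50 79 92]
  27. access 92: HIT. Next use of 92: step 29. Cache: [50 79 92]
  28. access 79: HIT. Next use of 79: step 31. Cache: [50 79 92]
  29. access 92: HIT. Next use of 92: never. Cache: [50 79 92]
  30. access 95: MISS, evict 50 (next use: never). Cache: [79 92 95]
  31. access 79: HIT. Next use of 79: never. Cache: [79 92 95]
Total: 21 hits, 10 misses, 7 evictions

Answer: 7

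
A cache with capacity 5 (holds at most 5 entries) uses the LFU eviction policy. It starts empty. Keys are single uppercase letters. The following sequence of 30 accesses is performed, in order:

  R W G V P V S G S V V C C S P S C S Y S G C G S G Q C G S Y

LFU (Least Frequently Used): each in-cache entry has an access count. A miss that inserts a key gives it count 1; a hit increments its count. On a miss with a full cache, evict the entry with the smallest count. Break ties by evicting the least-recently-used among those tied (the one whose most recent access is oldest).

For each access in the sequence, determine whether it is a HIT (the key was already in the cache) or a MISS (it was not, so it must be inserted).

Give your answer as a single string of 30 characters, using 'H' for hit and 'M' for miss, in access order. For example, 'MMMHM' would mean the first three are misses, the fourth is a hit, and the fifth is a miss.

LFU simulation (capacity=5):
  1. access R: MISS. Cache: [R(c=1)]
  2. access W: MISS. Cache: [R(c=1) W(c=1)]
  3. access G: MISS. Cache: [R(c=1) W(c=1) G(c=1)]
  4. access V: MISS. Cache: [R(c=1) W(c=1) G(c=1) V(c=1)]
  5. access P: MISS. Cache: [R(c=1) W(c=1) G(c=1) V(c=1) P(c=1)]
  6. access V: HIT, count now 2. Cache: [R(c=1) W(c=1) G(c=1) P(c=1) V(c=2)]
  7. access S: MISS, evict R(c=1). Cache: [W(c=1) G(c=1) P(c=1) S(c=1) V(c=2)]
  8. access G: HIT, count now 2. Cache: [W(c=1) P(c=1) S(c=1) V(c=2) G(c=2)]
  9. access S: HIT, count now 2. Cache: [W(c=1) P(c=1) V(c=2) G(c=2) S(c=2)]
  10. access V: HIT, count now 3. Cache: [W(c=1) P(c=1) G(c=2) S(c=2) V(c=3)]
  11. access V: HIT, count now 4. Cache: [W(c=1) P(c=1) G(c=2) S(c=2) V(c=4)]
  12. access C: MISS, evict W(c=1). Cache: [P(c=1) C(c=1) G(c=2) S(c=2) V(c=4)]
  13. access C: HIT, count now 2. Cache: [P(c=1) G(c=2) S(c=2) C(c=2) V(c=4)]
  14. access S: HIT, count now 3. Cache: [P(c=1) G(c=2) C(c=2) S(c=3) V(c=4)]
  15. access P: HIT, count now 2. Cache: [G(c=2) C(c=2) P(c=2) S(c=3) V(c=4)]
  16. access S: HIT, count now 4. Cache: [G(c=2) C(c=2) P(c=2) V(c=4) S(c=4)]
  17. access C: HIT, count now 3. Cache: [G(c=2) P(c=2) C(c=3) V(c=4) S(c=4)]
  18. access S: HIT, count now 5. Cache: [G(c=2) P(c=2) C(c=3) V(c=4) S(c=5)]
  19. access Y: MISS, evict G(c=2). Cache: [Y(c=1) P(c=2) C(c=3) V(c=4) S(c=5)]
  20. access S: HIT, count now 6. Cache: [Y(c=1) P(c=2) C(c=3) V(c=4) S(c=6)]
  21. access G: MISS, evict Y(c=1). Cache: [G(c=1) P(c=2) C(c=3) V(c=4) S(c=6)]
  22. access C: HIT, count now 4. Cache: [G(c=1) P(c=2) V(c=4) C(c=4) S(c=6)]
  23. access G: HIT, count now 2. Cache: [P(c=2) G(c=2) V(c=4) C(c=4) S(c=6)]
  24. access S: HIT, count now 7. Cache: [P(c=2) G(c=2) V(c=4) C(c=4) S(c=7)]
  25. access G: HIT, count now 3. Cache: [P(c=2) G(c=3) V(c=4) C(c=4) S(c=7)]
  26. access Q: MISS, evict P(c=2). Cache: [Q(c=1) G(c=3) V(c=4) C(c=4) S(c=7)]
  27. access C: HIT, count now 5. Cache: [Q(c=1) G(c=3) V(c=4) C(c=5) S(c=7)]
  28. access G: HIT, count now 4. Cache: [Q(c=1) V(c=4) G(c=4) C(c=5) S(c=7)]
  29. access S: HIT, count now 8. Cache: [Q(c=1) V(c=4) G(c=4) C(c=5) S(c=8)]
  30. access Y: MISS, evict Q(c=1). Cache: [Y(c=1) V(c=4) G(c=4) C(c=5) S(c=8)]
Total: 19 hits, 11 misses, 6 evictions

Answer: MMMMMHMHHHHMHHHHHHMHMHHHHMHHHM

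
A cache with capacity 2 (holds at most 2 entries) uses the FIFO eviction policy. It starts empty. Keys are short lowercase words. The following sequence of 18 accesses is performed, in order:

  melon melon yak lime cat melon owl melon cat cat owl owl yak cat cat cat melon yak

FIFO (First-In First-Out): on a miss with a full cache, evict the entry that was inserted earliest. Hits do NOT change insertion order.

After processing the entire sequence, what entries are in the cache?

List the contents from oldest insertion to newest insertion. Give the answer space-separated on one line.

FIFO simulation (capacity=2):
  1. access melon: MISS. Cache (old->new): [melon]
  2. access melon: HIT. Cache (old->new): [melon]
  3. access yak: MISS. Cache (old->new): [melon yak]
  4. access lime: MISS, evict melon. Cache (old->new): [yak lime]
  5. access cat: MISS, evict yak. Cache (old->new): [lime cat]
  6. access melon: MISS, evict lime. Cache (old->new): [cat melon]
  7. access owl: MISS, evict cat. Cache (old->new): [melon owl]
  8. access melon: HIT. Cache (old->new): [melon owl]
  9. access cat: MISS, evict melon. Cache (old->new): [owl cat]
  10. access cat: HIT. Cache (old->new): [owl cat]
  11. access owl: HIT. Cache (old->new): [owl cat]
  12. access owl: HIT. Cache (old->new): [owl cat]
  13. access yak: MISS, evict owl. Cache (old->new): [cat yak]
  14. access cat: HIT. Cache (old->new): [cat yak]
  15. access cat: HIT. Cache (old->new): [cat yak]
  16. access cat: HIT. Cache (old->new): [cat yak]
  17. access melon: MISS, evict cat. Cache (old->new): [yak melon]
  18. access yak: HIT. Cache (old->new): [yak melon]
Total: 9 hits, 9 misses, 7 evictions

Answer: yak melon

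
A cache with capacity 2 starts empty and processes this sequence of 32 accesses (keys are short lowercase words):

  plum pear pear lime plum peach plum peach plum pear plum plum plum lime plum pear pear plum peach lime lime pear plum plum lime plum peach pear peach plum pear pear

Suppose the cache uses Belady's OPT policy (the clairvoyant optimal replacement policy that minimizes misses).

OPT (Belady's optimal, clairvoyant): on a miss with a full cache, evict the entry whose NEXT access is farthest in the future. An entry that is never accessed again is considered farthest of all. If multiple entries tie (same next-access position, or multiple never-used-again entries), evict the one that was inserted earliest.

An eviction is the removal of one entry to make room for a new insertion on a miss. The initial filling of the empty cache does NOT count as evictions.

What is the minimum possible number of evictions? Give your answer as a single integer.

OPT (Belady) simulation (capacity=2):
  1. access plum: MISS. Cache: [plum]
  2. access pear: MISS. Cache: [plum pear]
  3. access pear: HIT. Next use of pear: step 10. Cache: [plum pear]
  4. access lime: MISS, evict pear (next use: step 10). Cache: [plum lime]
  5. access plum: HIT. Next use of plum: step 7. Cache: [plum lime]
  6. access peach: MISS, evict lime (next use: step 14). Cache: [plum peach]
  7. access plum: HIT. Next use of plum: step 9. Cache: [plum peach]
  8. access peach: HIT. Next use of peach: step 19. Cache: [plum peach]
  9. access plum: HIT. Next use of plum: step 11. Cache: [plum peach]
  10. access pear: MISS, evict peach (next use: step 19). Cache: [plum pear]
  11. access plum: HIT. Next use of plum: step 12. Cache: [plum pear]
  12. access plum: HIT. Next use of plum: step 13. Cache: [plum pear]
  13. access plum: HIT. Next use of plum: step 15. Cache: [plum pear]
  14. access lime: MISS, evict pear (next use: step 16). Cache: [plum lime]
  15. access plum: HIT. Next use of plum: step 18. Cache: [plum lime]
  16. access pear: MISS, evict lime (next use: step 20). Cache: [plum pear]
  17. access pear: HIT. Next use of pear: step 22. Cache: [plum pear]
  18. access plum: HIT. Next use of plum: step 23. Cache: [plum pear]
  19. access peach: MISS, evict plum (next use: step 23). Cache: [pear peach]
  20. access lime: MISS, evict peach (next use: step 27). Cache: [pear lime]
  21. access lime: HIT. Next use of lime: step 25. Cache: [pear lime]
  22. access pear: HIT. Next use of pear: step 28. Cache: [pear lime]
  23. access plum: MISS, evict pear (next use: step 28). Cache: [lime plum]
  24. access plum: HIT. Next use of plum: step 26. Cache: [lime plum]
  25. access lime: HIT. Next use of lime: never. Cache: [lime plum]
  26. access plum: HIT. Next use of plum: step 30. Cache: [lime plum]
  27. access peach: MISS, evict lime (next use: never). Cache: [plum peach]
  28. access pear: MISS, evict plum (next use: step 30). Cache: [peach pear]
  29. access peach: HIT. Next use of peach: never. Cache: [peach pear]
  30. access plum: MISS, evict peach (next use: never). Cache: [pear plum]
  31. access pear: HIT. Next use of pear: step 32. Cache: [pear plum]
  32. access pear: HIT. Next use of pear: never. Cache: [pear plum]
Total: 19 hits, 13 misses, 11 evictions

Answer: 11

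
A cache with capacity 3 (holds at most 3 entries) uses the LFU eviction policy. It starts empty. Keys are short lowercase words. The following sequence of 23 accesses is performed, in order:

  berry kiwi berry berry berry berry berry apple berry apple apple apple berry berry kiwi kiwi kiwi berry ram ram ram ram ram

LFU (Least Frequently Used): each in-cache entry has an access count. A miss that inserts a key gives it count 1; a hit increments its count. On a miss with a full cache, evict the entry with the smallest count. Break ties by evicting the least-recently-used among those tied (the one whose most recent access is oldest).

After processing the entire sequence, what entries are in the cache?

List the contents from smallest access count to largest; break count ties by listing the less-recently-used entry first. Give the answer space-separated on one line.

Answer: kiwi ram berry

Derivation:
LFU simulation (capacity=3):
  1. access berry: MISS. Cache: [berry(c=1)]
  2. access kiwi: MISS. Cache: [berry(c=1) kiwi(c=1)]
  3. access berry: HIT, count now 2. Cache: [kiwi(c=1) berry(c=2)]
  4. access berry: HIT, count now 3. Cache: [kiwi(c=1) berry(c=3)]
  5. access berry: HIT, count now 4. Cache: [kiwi(c=1) berry(c=4)]
  6. access berry: HIT, count now 5. Cache: [kiwi(c=1) berry(c=5)]
  7. access berry: HIT, count now 6. Cache: [kiwi(c=1) berry(c=6)]
  8. access apple: MISS. Cache: [kiwi(c=1) apple(c=1) berry(c=6)]
  9. access berry: HIT, count now 7. Cache: [kiwi(c=1) apple(c=1) berry(c=7)]
  10. access apple: HIT, count now 2. Cache: [kiwi(c=1) apple(c=2) berry(c=7)]
  11. access apple: HIT, count now 3. Cache: [kiwi(c=1) apple(c=3) berry(c=7)]
  12. access apple: HIT, count now 4. Cache: [kiwi(c=1) apple(c=4) berry(c=7)]
  13. access berry: HIT, count now 8. Cache: [kiwi(c=1) apple(c=4) berry(c=8)]
  14. access berry: HIT, count now 9. Cache: [kiwi(c=1) apple(c=4) berry(c=9)]
  15. access kiwi: HIT, count now 2. Cache: [kiwi(c=2) apple(c=4) berry(c=9)]
  16. access kiwi: HIT, count now 3. Cache: [kiwi(c=3) apple(c=4) berry(c=9)]
  17. access kiwi: HIT, count now 4. Cache: [apple(c=4) kiwi(c=4) berry(c=9)]
  18. access berry: HIT, count now 10. Cache: [apple(c=4) kiwi(c=4) berry(c=10)]
  19. access ram: MISS, evict apple(c=4). Cache: [ram(c=1) kiwi(c=4) berry(c=10)]
  20. access ram: HIT, count now 2. Cache: [ram(c=2) kiwi(c=4) berry(c=10)]
  21. access ram: HIT, count now 3. Cache: [ram(c=3) kiwi(c=4) berry(c=10)]
  22. access ram: HIT, count now 4. Cache: [kiwi(c=4) ram(c=4) berry(c=10)]
  23. access ram: HIT, count now 5. Cache: [kiwi(c=4) ram(c=5) berry(c=10)]
Total: 19 hits, 4 misses, 1 evictions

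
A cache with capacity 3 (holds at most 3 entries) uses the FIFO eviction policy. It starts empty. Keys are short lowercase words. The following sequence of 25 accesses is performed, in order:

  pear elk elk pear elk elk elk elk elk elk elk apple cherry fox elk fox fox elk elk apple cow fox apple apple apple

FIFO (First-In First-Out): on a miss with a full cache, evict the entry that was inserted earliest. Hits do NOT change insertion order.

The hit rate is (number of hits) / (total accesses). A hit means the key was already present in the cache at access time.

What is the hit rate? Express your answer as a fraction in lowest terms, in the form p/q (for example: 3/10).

FIFO simulation (capacity=3):
  1. access pear: MISS. Cache (old->new): [pear]
  2. access elk: MISS. Cache (old->new): [pear elk]
  3. access elk: HIT. Cache (old->new): [pear elk]
  4. access pear: HIT. Cache (old->new): [pear elk]
  5. access elk: HIT. Cache (old->new): [pear elk]
  6. access elk: HIT. Cache (old->new): [pear elk]
  7. access elk: HIT. Cache (old->new): [pear elk]
  8. access elk: HIT. Cache (old->new): [pear elk]
  9. access elk: HIT. Cache (old->new): [pear elk]
  10. access elk: HIT. Cache (old->new): [pear elk]
  11. access elk: HIT. Cache (old->new): [pear elk]
  12. access apple: MISS. Cache (old->new): [pear elk apple]
  13. access cherry: MISS, evict pear. Cache (old->new): [elk apple cherry]
  14. access fox: MISS, evict elk. Cache (old->new): [apple cherry fox]
  15. access elk: MISS, evict apple. Cache (old->new): [cherry fox elk]
  16. access fox: HIT. Cache (old->new): [cherry fox elk]
  17. access fox: HIT. Cache (old->new): [cherry fox elk]
  18. access elk: HIT. Cache (old->new): [cherry fox elk]
  19. access elk: HIT. Cache (old->new): [cherry fox elk]
  20. access apple: MISS, evict cherry. Cache (old->new): [fox elk apple]
  21. access cow: MISS, evict fox. Cache (old->new): [elk apple cow]
  22. access fox: MISS, evict elk. Cache (old->new): [apple cow fox]
  23. access apple: HIT. Cache (old->new): [apple cow fox]
  24. access apple: HIT. Cache (old->new): [apple cow fox]
  25. access apple: HIT. Cache (old->new): [apple cow fox]
Total: 16 hits, 9 misses, 6 evictions

Hit rate = 16/25

Answer: 16/25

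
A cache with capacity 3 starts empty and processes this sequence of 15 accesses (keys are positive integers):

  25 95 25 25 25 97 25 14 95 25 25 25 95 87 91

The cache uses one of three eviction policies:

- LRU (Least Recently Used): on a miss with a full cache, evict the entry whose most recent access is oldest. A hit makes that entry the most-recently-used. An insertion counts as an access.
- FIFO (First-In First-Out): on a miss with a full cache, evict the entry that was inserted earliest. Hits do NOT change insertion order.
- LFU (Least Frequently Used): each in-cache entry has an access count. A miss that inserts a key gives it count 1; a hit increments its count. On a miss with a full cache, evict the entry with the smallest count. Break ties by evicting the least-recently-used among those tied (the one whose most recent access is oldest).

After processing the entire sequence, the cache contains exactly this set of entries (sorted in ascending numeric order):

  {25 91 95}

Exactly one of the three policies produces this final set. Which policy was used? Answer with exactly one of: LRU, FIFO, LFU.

Answer: LFU

Derivation:
Simulating under each policy and comparing final sets:
  LRU: final set = {87 91 95} -> differs
  FIFO: final set = {87 91 95} -> differs
  LFU: final set = {25 91 95} -> MATCHES target
Only LFU produces the target set.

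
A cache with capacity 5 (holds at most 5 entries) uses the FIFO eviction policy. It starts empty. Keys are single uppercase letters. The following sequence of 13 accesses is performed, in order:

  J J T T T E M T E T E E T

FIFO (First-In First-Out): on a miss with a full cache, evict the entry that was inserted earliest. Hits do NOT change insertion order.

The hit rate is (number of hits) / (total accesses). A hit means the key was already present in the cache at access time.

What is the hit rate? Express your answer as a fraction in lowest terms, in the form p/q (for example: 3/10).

Answer: 9/13

Derivation:
FIFO simulation (capacity=5):
  1. access J: MISS. Cache (old->new): [J]
  2. access J: HIT. Cache (old->new): [J]
  3. access T: MISS. Cache (old->new): [J T]
  4. access T: HIT. Cache (old->new): [J T]
  5. access T: HIT. Cache (old->new): [J T]
  6. access E: MISS. Cache (old->new): [J T E]
  7. access M: MISS. Cache (old->new): [J T E M]
  8. access T: HIT. Cache (old->new): [J T E M]
  9. access E: HIT. Cache (old->new): [J T E M]
  10. access T: HIT. Cache (old->new): [J T E M]
  11. access E: HIT. Cache (old->new): [J T E M]
  12. access E: HIT. Cache (old->new): [J T E M]
  13. access T: HIT. Cache (old->new): [J T E M]
Total: 9 hits, 4 misses, 0 evictions

Hit rate = 9/13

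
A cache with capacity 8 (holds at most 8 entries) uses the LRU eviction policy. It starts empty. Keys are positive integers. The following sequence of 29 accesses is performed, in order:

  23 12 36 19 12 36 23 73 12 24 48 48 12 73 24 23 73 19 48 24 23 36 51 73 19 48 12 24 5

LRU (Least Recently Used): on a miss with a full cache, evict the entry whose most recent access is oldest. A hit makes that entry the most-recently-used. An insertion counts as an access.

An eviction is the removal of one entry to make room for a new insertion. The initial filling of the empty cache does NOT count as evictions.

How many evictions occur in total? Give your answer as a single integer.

Answer: 1

Derivation:
LRU simulation (capacity=8):
  1. access 23: MISS. Cache (LRU->MRU): [23]
  2. access 12: MISS. Cache (LRU->MRU): [23 12]
  3. access 36: MISS. Cache (LRU->MRU): [23 12 36]
  4. access 19: MISS. Cache (LRU->MRU): [23 12 36 19]
  5. access 12: HIT. Cache (LRU->MRU): [23 36 19 12]
  6. access 36: HIT. Cache (LRU->MRU): [23 19 12 36]
  7. access 23: HIT. Cache (LRU->MRU): [19 12 36 23]
  8. access 73: MISS. Cache (LRU->MRU): [19 12 36 23 73]
  9. access 12: HIT. Cache (LRU->MRU): [19 36 23 73 12]
  10. access 24: MISS. Cache (LRU->MRU): [19 36 23 73 12 24]
  11. access 48: MISS. Cache (LRU->MRU): [19 36 23 73 12 24 48]
  12. access 48: HIT. Cache (LRU->MRU): [19 36 23 73 12 24 48]
  13. access 12: HIT. Cache (LRU->MRU): [19 36 23 73 24 48 12]
  14. access 73: HIT. Cache (LRU->MRU): [19 36 23 24 48 12 73]
  15. access 24: HIT. Cache (LRU->MRU): [19 36 23 48 12 73 24]
  16. access 23: HIT. Cache (LRU->MRU): [19 36 48 12 73 24 23]
  17. access 73: HIT. Cache (LRU->MRU): [19 36 48 12 24 23 73]
  18. access 19: HIT. Cache (LRU->MRU): [36 48 12 24 23 73 19]
  19. access 48: HIT. Cache (LRU->MRU): [36 12 24 23 73 19 48]
  20. access 24: HIT. Cache (LRU->MRU): [36 12 23 73 19 48 24]
  21. access 23: HIT. Cache (LRU->MRU): [36 12 73 19 48 24 23]
  22. access 36: HIT. Cache (LRU->MRU): [12 73 19 48 24 23 36]
  23. access 51: MISS. Cache (LRU->MRU): [12 73 19 48 24 23 36 51]
  24. access 73: HIT. Cache (LRU->MRU): [12 19 48 24 23 36 51 73]
  25. access 19: HIT. Cache (LRU->MRU): [12 48 24 23 36 51 73 19]
  26. access 48: HIT. Cache (LRU->MRU): [12 24 23 36 51 73 19 48]
  27. access 12: HIT. Cache (LRU->MRU): [24 23 36 51 73 19 48 12]
  28. access 24: HIT. Cache (LRU->MRU): [23 36 51 73 19 48 12 24]
  29. access 5: MISS, evict 23. Cache (LRU->MRU): [36 51 73 19 48 12 24 5]
Total: 20 hits, 9 misses, 1 evictions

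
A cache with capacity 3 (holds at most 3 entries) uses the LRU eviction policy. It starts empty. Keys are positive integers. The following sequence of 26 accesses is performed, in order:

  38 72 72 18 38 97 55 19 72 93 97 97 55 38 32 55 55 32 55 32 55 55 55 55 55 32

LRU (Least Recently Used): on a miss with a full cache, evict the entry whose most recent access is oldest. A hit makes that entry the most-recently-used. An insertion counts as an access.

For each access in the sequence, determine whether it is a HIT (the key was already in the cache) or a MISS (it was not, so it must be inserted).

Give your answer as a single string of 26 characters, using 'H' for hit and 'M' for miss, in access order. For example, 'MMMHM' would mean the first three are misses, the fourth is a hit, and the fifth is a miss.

LRU simulation (capacity=3):
  1. access 38: MISS. Cache (LRU->MRU): [38]
  2. access 72: MISS. Cache (LRU->MRU): [38 72]
  3. access 72: HIT. Cache (LRU->MRU): [38 72]
  4. access 18: MISS. Cache (LRU->MRU): [38 72 18]
  5. access 38: HIT. Cache (LRU->MRU): [72 18 38]
  6. access 97: MISS, evict 72. Cache (LRU->MRU): [18 38 97]
  7. access 55: MISS, evict 18. Cache (LRU->MRU): [38 97 55]
  8. access 19: MISS, evict 38. Cache (LRU->MRU): [97 55 19]
  9. access 72: MISS, evict 97. Cache (LRU->MRU): [55 19 72]
  10. access 93: MISS, evict 55. Cache (LRU->MRU): [19 72 93]
  11. access 97: MISS, evict 19. Cache (LRU->MRU): [72 93 97]
  12. access 97: HIT. Cache (LRU->MRU): [72 93 97]
  13. access 55: MISS, evict 72. Cache (LRU->MRU): [93 97 55]
  14. access 38: MISS, evict 93. Cache (LRU->MRU): [97 55 38]
  15. access 32: MISS, evict 97. Cache (LRU->MRU): [55 38 32]
  16. access 55: HIT. Cache (LRU->MRU): [38 32 55]
  17. access 55: HIT. Cache (LRU->MRU): [38 32 55]
  18. access 32: HIT. Cache (LRU->MRU): [38 55 32]
  19. access 55: HIT. Cache (LRU->MRU): [38 32 55]
  20. access 32: HIT. Cache (LRU->MRU): [38 55 32]
  21. access 55: HIT. Cache (LRU->MRU): [38 32 55]
  22. access 55: HIT. Cache (LRU->MRU): [38 32 55]
  23. access 55: HIT. Cache (LRU->MRU): [38 32 55]
  24. access 55: HIT. Cache (LRU->MRU): [38 32 55]
  25. access 55: HIT. Cache (LRU->MRU): [38 32 55]
  26. access 32: HIT. Cache (LRU->MRU): [38 55 32]
Total: 14 hits, 12 misses, 9 evictions

Answer: MMHMHMMMMMMHMMMHHHHHHHHHHH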